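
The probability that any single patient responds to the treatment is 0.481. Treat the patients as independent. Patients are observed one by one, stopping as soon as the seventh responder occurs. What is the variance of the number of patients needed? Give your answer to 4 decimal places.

Y = total patients until the seventh success; negative binomial with r=7, p=0.481.
Var(Y) = r(1−p)/p² = 7·0.519 / 0.481² = 15.702733

15.7027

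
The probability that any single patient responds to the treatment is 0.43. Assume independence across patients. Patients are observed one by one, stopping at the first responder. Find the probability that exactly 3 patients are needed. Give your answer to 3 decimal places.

Geometric (trials to first success), p = 0.43.
P(Y = 3) = (1−p)^2 · p = 0.3249 · 0.43 = 0.13971

0.140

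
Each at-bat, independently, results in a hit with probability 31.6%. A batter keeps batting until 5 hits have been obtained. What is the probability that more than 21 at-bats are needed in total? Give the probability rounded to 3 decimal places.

0.158

Needing more than 21 at-bats ⇔ fewer than 5 successes in the first 21. With X ~ Binomial(21, 0.316), P(Y > 21) = P(X ≤ 4).
  k=0: C(21,0)·0.316^0·0.684^21 = 0.00034
  k=1: C(21,1)·0.316^1·0.684^20 = 0.00333
  k=2: C(21,2)·0.316^2·0.684^19 = 0.01540
  k=3: C(21,3)·0.316^3·0.684^18 = 0.04507
  k=4: C(21,4)·0.316^4·0.684^17 = 0.09371
P(X ≤ 4) = 0.15786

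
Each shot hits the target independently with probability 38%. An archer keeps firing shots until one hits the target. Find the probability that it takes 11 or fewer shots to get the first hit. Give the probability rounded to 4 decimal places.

0.9948

Y = number of shots to the first success; geometric, p = 0.38.
P(Y ≤ 11) = 1 − (1−p)^11 = 1 − 0.005204 = 0.994796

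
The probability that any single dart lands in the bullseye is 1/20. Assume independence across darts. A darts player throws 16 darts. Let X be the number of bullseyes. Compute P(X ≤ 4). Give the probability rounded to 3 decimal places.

X ~ Binomial(16, 0.05); P(X ≤ 4) = Σ C(16,k) p^k (1−p)^(16−k) over k:
  k=0: C(16,0)·0.05^0·0.95^16 = 0.44013
  k=1: C(16,1)·0.05^1·0.95^15 = 0.37063
  k=2: C(16,2)·0.05^2·0.95^14 = 0.14630
  k=3: C(16,3)·0.05^3·0.95^13 = 0.03593
  k=4: C(16,4)·0.05^4·0.95^12 = 0.00615
Total = 0.99914

0.999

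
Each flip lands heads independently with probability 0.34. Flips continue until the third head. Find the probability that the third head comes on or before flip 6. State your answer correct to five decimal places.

0.33285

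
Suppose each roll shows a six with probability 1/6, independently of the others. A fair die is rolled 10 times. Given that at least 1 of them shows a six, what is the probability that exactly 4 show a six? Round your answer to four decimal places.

0.0647

X ~ Binomial(10, 0.166667). Want P(X=4 | X≥1) = P(X=4) / P(X≥1).
P(X=4) = C(10,4)·0.166667^4·0.833333^6 = 0.054266
P(X≥1) = 1 − 0.161506 = 0.838494
Ratio = 0.054266 / 0.838494 = 0.064718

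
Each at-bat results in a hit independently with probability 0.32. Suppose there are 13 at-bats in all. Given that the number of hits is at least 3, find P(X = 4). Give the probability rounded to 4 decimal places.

0.2782

X ~ Binomial(13, 0.32). Want P(X=4 | X≥3) = P(X=4) / P(X≥3).
P(X=4) = C(13,4)·0.32^4·0.68^9 = 0.233070
P(X≥3) = 1 − 0.006647 − 0.040663 − 0.114813 = 0.837877
Ratio = 0.233070 / 0.837877 = 0.278167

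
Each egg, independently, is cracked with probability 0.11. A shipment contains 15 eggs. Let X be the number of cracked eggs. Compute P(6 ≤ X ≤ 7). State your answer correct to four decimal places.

X ~ Binomial(15, 0.11); P(6 ≤ X ≤ 7) = Σ C(15,k) p^k (1−p)^(15−k) over k:
  k=6: C(15,6)·0.11^6·0.89^9 = 0.003106
  k=7: C(15,7)·0.11^7·0.89^8 = 0.000494
Total = 0.003600

0.0036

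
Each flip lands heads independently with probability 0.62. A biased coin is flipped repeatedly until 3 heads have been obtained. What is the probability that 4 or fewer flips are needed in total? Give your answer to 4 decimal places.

0.5100

Finishing within 4 flips ⇔ at least 3 successes in the first 4. With X ~ Binomial(4, 0.62), P(Y ≤ 4) = 1 − P(X ≤ 2).
  k=0: C(4,0)·0.62^0·0.38^4 = 0.020851
  k=1: C(4,1)·0.62^1·0.38^3 = 0.136083
  k=2: C(4,2)·0.62^2·0.38^2 = 0.333044
1 − 0.489978 = 0.510022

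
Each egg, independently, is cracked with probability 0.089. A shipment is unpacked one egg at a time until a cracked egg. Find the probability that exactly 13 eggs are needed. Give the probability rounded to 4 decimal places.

0.0291

Geometric (trials to first success), p = 0.089.
P(Y = 13) = (1−p)^12 · p = 0.32675 · 0.089 = 0.029081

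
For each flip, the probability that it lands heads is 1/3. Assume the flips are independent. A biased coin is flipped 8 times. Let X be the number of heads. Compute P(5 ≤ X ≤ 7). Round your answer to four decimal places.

0.0878

X ~ Binomial(8, 0.333333); P(5 ≤ X ≤ 7) = Σ C(8,k) p^k (1−p)^(8−k) over k:
  k=5: C(8,5)·0.333333^5·0.666667^3 = 0.068282
  k=6: C(8,6)·0.333333^6·0.666667^2 = 0.017071
  k=7: C(8,7)·0.333333^7·0.666667^1 = 0.002439
Total = 0.087791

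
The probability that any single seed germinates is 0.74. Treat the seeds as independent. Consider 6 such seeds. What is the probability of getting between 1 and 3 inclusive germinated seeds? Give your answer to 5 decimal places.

0.18526

X ~ Binomial(6, 0.74); P(1 ≤ X ≤ 3) = Σ C(6,k) p^k (1−p)^(6−k) over k:
  k=1: C(6,1)·0.74^1·0.26^5 = 0.0052753
  k=2: C(6,2)·0.74^2·0.26^4 = 0.0375360
  k=3: C(6,3)·0.74^3·0.26^3 = 0.1424443
Total = 0.1852557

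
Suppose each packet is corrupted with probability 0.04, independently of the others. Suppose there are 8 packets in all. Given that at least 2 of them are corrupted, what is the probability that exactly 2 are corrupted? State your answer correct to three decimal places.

X ~ Binomial(8, 0.04). Want P(X=2 | X≥2) = P(X=2) / P(X≥2).
P(X=2) = C(8,2)·0.04^2·0.96^6 = 0.03507
P(X≥2) = 1 − 0.72139 − 0.24046 = 0.03815
Ratio = 0.03507 / 0.03815 = 0.91927

0.919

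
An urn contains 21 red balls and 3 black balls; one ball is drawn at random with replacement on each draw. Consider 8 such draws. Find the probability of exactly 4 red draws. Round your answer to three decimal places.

X ~ Binomial(n=8, p=0.875).
P(X=4) = C(8,4) · p^4 · (1−p)^4
= 70 · 0.58618 · 0.00024414 = 0.01002

0.010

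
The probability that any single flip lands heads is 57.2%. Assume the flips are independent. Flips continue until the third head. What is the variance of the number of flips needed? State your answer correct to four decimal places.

3.9244

Y = total flips until the third success; negative binomial with r=3, p=0.572.
Var(Y) = r(1−p)/p² = 3·0.428 / 0.572² = 3.924397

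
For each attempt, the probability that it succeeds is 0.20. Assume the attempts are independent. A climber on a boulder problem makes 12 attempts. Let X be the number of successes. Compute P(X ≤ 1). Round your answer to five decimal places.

X ~ Binomial(12, 0.20); P(X ≤ 1) = Σ C(12,k) p^k (1−p)^(12−k) over k:
  k=0: C(12,0)·0.20^0·0.80^12 = 0.0687195
  k=1: C(12,1)·0.20^1·0.80^11 = 0.2061584
Total = 0.2748779

0.27488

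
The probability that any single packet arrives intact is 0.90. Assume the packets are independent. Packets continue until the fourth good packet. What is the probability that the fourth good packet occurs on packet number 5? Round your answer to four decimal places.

0.2624

Y = trial on which the fourth success occurs; negative binomial, r=4, p=0.90.
P(Y=5) = C(4,3) · p^4 · (1−p)^1
= 4 · 0.6561 · 0.1 = 0.262440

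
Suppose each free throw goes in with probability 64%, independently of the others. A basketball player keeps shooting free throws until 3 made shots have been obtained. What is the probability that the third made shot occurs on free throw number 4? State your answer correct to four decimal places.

0.2831

Y = trial on which the third success occurs; negative binomial, r=3, p=0.64.
P(Y=4) = C(3,2) · p^3 · (1−p)^1
= 3 · 0.26214 · 0.36 = 0.283116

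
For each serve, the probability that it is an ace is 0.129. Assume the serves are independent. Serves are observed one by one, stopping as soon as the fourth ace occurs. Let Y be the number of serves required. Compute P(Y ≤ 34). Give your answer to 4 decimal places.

0.6549

Finishing within 34 serves ⇔ at least 4 successes in the first 34. With X ~ Binomial(34, 0.129), P(Y ≤ 34) = 1 − P(X ≤ 3).
  k=0: C(34,0)·0.129^0·0.871^34 = 0.009133
  k=1: C(34,1)·0.129^1·0.871^33 = 0.045990
  k=2: C(34,2)·0.129^2·0.871^32 = 0.112389
  k=3: C(34,3)·0.129^3·0.871^31 = 0.177551
1 − 0.345064 = 0.654936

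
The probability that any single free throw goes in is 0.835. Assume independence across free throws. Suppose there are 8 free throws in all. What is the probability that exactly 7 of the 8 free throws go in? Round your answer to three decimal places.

0.374

X ~ Binomial(n=8, p=0.835).
P(X=7) = C(8,7) · p^7 · (1−p)^1
= 8 · 0.28301 · 0.165 = 0.37358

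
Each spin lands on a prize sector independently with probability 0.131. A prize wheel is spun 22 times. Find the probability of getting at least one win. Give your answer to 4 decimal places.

P(at least one) = 1 − P(none) = 1 − (1 − 0.131)^22
= 1 − 0.045544 = 0.954456

0.9545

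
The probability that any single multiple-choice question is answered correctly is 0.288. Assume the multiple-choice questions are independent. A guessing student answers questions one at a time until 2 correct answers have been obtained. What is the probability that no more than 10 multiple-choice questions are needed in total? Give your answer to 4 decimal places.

0.8311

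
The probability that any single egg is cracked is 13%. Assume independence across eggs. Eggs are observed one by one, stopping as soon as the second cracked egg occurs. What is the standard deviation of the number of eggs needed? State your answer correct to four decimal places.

Y = total eggs until the second success; negative binomial with r=2, p=0.13.
SD(Y) = √[r(1−p)/p²] = √(102.958580) = 10.146851

10.1469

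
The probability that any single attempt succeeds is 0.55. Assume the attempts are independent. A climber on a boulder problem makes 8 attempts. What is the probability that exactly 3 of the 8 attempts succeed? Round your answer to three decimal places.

X ~ Binomial(n=8, p=0.55).
P(X=3) = C(8,3) · p^3 · (1−p)^5
= 56 · 0.16637 · 0.018453 = 0.17192

0.172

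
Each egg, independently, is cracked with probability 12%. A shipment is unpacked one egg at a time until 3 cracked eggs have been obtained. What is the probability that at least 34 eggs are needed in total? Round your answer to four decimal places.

Needing more than 33 eggs ⇔ fewer than 3 successes in the first 33. With X ~ Binomial(33, 0.12), P(Y > 33) = P(X ≤ 2).
  k=0: C(33,0)·0.12^0·0.88^33 = 0.014721
  k=1: C(33,1)·0.12^1·0.88^32 = 0.066243
  k=2: C(33,2)·0.12^2·0.88^31 = 0.144530
P(X ≤ 2) = 0.225494

0.2255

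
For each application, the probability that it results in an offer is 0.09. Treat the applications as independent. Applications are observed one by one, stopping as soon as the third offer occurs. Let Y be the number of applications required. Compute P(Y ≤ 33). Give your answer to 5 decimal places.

0.58043

Finishing within 33 applications ⇔ at least 3 successes in the first 33. With X ~ Binomial(33, 0.09), P(Y ≤ 33) = 1 − P(X ≤ 2).
  k=0: C(33,0)·0.09^0·0.91^33 = 0.0445006
  k=1: C(33,1)·0.09^1·0.91^32 = 0.1452382
  k=2: C(33,2)·0.09^2·0.91^31 = 0.2298276
1 − 0.4195664 = 0.5804336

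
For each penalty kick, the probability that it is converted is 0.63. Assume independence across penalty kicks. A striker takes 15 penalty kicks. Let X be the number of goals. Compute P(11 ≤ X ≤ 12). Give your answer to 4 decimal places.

X ~ Binomial(15, 0.63); P(11 ≤ X ≤ 12) = Σ C(15,k) p^k (1−p)^(15−k) over k:
  k=11: C(15,11)·0.63^11·0.37^4 = 0.158740
  k=12: C(15,12)·0.63^12·0.37^3 = 0.090096
Total = 0.248835

0.2488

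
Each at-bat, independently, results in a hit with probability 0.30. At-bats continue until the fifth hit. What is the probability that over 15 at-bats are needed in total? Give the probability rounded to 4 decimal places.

Needing more than 15 at-bats ⇔ fewer than 5 successes in the first 15. With X ~ Binomial(15, 0.30), P(Y > 15) = P(X ≤ 4).
  k=0: C(15,0)·0.30^0·0.70^15 = 0.004748
  k=1: C(15,1)·0.30^1·0.70^14 = 0.030520
  k=2: C(15,2)·0.30^2·0.70^13 = 0.091560
  k=3: C(15,3)·0.30^3·0.70^12 = 0.170040
  k=4: C(15,4)·0.30^4·0.70^11 = 0.218623
P(X ≤ 4) = 0.515491

0.5155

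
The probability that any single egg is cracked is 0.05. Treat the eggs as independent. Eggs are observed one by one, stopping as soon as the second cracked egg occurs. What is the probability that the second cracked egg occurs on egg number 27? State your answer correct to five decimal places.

Y = trial on which the second success occurs; negative binomial, r=2, p=0.05.
P(Y=27) = C(26,1) · p^2 · (1−p)^25
= 26 · 0.0025 · 0.27739 = 0.0180303

0.01803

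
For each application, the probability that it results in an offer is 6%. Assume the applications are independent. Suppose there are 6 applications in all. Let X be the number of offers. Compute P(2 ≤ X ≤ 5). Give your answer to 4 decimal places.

0.0459

X ~ Binomial(6, 0.06); P(2 ≤ X ≤ 5) = Σ C(6,k) p^k (1−p)^(6−k) over k:
  k=2: C(6,2)·0.06^2·0.94^4 = 0.042160
  k=3: C(6,3)·0.06^3·0.94^3 = 0.003588
  k=4: C(6,4)·0.06^4·0.94^2 = 0.000172
  k=5: C(6,5)·0.06^5·0.94^1 = 0.000004
Total = 0.045925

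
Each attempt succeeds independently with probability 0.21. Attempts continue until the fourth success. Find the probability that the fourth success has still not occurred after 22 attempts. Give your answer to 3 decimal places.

Needing more than 22 attempts ⇔ fewer than 4 successes in the first 22. With X ~ Binomial(22, 0.21), P(Y > 22) = P(X ≤ 3).
  k=0: C(22,0)·0.21^0·0.79^22 = 0.00559
  k=1: C(22,1)·0.21^1·0.79^21 = 0.03272
  k=2: C(22,2)·0.21^2·0.79^20 = 0.09133
  k=3: C(22,3)·0.21^3·0.79^19 = 0.16184
P(X ≤ 3) = 0.29148

0.291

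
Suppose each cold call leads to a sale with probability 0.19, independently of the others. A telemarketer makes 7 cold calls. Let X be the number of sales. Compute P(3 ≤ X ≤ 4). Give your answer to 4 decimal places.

0.1276

X ~ Binomial(7, 0.19); P(3 ≤ X ≤ 4) = Σ C(7,k) p^k (1−p)^(7−k) over k:
  k=3: C(7,3)·0.19^3·0.81^4 = 0.103340
  k=4: C(7,4)·0.19^4·0.81^3 = 0.024240
Total = 0.127580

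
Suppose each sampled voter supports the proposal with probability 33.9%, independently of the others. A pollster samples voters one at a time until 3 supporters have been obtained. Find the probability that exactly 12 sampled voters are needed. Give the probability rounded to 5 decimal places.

Y = trial on which the third success occurs; negative binomial, r=3, p=0.339.
P(Y=12) = C(11,2) · p^3 · (1−p)^9
= 55 · 0.038958 · 0.024089 = 0.0516149

0.05161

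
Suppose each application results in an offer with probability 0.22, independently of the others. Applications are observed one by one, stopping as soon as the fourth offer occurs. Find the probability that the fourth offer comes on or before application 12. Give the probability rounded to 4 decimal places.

Finishing within 12 applications ⇔ at least 4 successes in the first 12. With X ~ Binomial(12, 0.22), P(Y ≤ 12) = 1 − P(X ≤ 3).
  k=0: C(12,0)·0.22^0·0.78^12 = 0.050715
  k=1: C(12,1)·0.22^1·0.78^11 = 0.171650
  k=2: C(12,2)·0.22^2·0.78^10 = 0.266278
  k=3: C(12,3)·0.22^3·0.78^9 = 0.250347
1 − 0.738990 = 0.261010

0.2610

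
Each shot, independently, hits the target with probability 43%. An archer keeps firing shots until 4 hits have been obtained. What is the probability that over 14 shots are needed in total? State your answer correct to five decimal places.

0.08393

Needing more than 14 shots ⇔ fewer than 4 successes in the first 14. With X ~ Binomial(14, 0.43), P(Y > 14) = P(X ≤ 3).
  k=0: C(14,0)·0.43^0·0.57^14 = 0.0003822
  k=1: C(14,1)·0.43^1·0.57^13 = 0.0040362
  k=2: C(14,2)·0.43^2·0.57^12 = 0.0197914
  k=3: C(14,3)·0.43^3·0.57^11 = 0.0597214
P(X ≤ 3) = 0.0839312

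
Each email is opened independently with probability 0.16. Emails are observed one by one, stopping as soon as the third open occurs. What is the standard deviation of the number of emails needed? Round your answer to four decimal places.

Y = total emails until the third success; negative binomial with r=3, p=0.16.
SD(Y) = √[r(1−p)/p²] = √(98.437500) = 9.921567

9.9216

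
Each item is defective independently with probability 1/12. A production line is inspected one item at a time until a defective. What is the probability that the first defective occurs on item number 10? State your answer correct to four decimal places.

0.0381

Geometric (trials to first success), p = 0.083333.
P(Y = 10) = (1−p)^9 · p = 0.45699 · 0.083333 = 0.038082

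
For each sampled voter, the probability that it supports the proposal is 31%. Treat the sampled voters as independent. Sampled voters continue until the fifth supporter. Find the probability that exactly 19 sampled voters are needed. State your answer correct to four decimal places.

0.0486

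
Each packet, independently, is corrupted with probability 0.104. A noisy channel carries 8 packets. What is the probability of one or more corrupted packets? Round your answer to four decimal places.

P(at least one) = 1 − P(none) = 1 − (1 − 0.104)^8
= 1 − 0.415398 = 0.584602

0.5846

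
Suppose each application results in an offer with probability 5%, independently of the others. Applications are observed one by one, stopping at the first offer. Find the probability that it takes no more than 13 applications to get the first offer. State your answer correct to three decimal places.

0.487

Y = number of applications to the first success; geometric, p = 0.05.
P(Y ≤ 13) = 1 − (1−p)^13 = 1 − 0.51334 = 0.48666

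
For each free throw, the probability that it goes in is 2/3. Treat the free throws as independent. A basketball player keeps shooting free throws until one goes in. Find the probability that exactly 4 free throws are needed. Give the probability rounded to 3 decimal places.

0.025

Geometric (trials to first success), p = 0.666667.
P(Y = 4) = (1−p)^3 · p = 0.037037 · 0.666667 = 0.02469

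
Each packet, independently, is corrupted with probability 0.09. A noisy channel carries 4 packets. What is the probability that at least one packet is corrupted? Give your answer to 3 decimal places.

0.314

P(at least one) = 1 − P(none) = 1 − (1 − 0.09)^4
= 1 − 0.68575 = 0.31425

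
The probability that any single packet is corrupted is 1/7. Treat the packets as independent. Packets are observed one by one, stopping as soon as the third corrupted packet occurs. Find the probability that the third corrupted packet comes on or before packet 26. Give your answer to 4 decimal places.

Finishing within 26 packets ⇔ at least 3 successes in the first 26. With X ~ Binomial(26, 0.142857), P(Y ≤ 26) = 1 − P(X ≤ 2).
  k=0: C(26,0)·0.142857^0·0.857143^26 = 0.018171
  k=1: C(26,1)·0.142857^1·0.857143^25 = 0.078742
  k=2: C(26,2)·0.142857^2·0.857143^24 = 0.164046
1 − 0.260959 = 0.739041

0.7390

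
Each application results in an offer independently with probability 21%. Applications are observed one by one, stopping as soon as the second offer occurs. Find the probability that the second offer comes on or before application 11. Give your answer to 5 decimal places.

0.70648

Finishing within 11 applications ⇔ at least 2 successes in the first 11. With X ~ Binomial(11, 0.21), P(Y ≤ 11) = 1 − P(X ≤ 1).
  k=0: C(11,0)·0.21^0·0.79^11 = 0.0747994
  k=1: C(11,1)·0.21^1·0.79^10 = 0.2187172
1 − 0.2935166 = 0.7064834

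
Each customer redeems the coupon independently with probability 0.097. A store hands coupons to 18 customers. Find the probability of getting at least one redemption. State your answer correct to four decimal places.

P(at least one) = 1 − P(none) = 1 − (1 − 0.097)^18
= 1 − 0.159360 = 0.840640

0.8406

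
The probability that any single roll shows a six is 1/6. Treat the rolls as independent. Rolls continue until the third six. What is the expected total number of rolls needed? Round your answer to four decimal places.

18.0000

Y = total rolls until the third success; negative binomial with r=3, p=0.166667.
E[Y] = r / p = 3 / 0.166667 = 18.000000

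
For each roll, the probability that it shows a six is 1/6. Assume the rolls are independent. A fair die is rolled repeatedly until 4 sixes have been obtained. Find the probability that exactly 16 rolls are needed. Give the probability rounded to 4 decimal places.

Y = trial on which the fourth success occurs; negative binomial, r=4, p=0.166667.
P(Y=16) = C(15,3) · p^4 · (1−p)^12
= 455 · 0.0007716 · 0.11216 = 0.039376

0.0394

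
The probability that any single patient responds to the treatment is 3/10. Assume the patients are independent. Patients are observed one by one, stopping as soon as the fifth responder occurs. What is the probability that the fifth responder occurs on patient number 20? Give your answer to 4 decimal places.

Y = trial on which the fifth success occurs; negative binomial, r=5, p=0.30.
P(Y=20) = C(19,4) · p^5 · (1−p)^15
= 3876 · 0.00243 · 0.0047476 = 0.044716

0.0447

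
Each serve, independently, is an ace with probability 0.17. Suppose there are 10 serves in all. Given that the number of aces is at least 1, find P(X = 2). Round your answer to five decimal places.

0.34671

X ~ Binomial(10, 0.17). Want P(X=2 | X≥1) = P(X=2) / P(X≥1).
P(X=2) = C(10,2)·0.17^2·0.83^8 = 0.2929106
P(X≥1) = 1 − 0.1551604 = 0.8448396
Ratio = 0.2929106 / 0.8448396 = 0.3467056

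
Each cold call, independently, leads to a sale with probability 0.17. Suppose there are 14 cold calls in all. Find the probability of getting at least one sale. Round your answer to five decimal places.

0.92636

P(at least one) = 1 − P(none) = 1 − (1 − 0.17)^14
= 1 − 0.0736365 = 0.9263635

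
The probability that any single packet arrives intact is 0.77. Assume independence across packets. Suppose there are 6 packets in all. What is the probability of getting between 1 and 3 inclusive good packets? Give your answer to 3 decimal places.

X ~ Binomial(6, 0.77); P(1 ≤ X ≤ 3) = Σ C(6,k) p^k (1−p)^(6−k) over k:
  k=1: C(6,1)·0.77^1·0.23^5 = 0.00297
  k=2: C(6,2)·0.77^2·0.23^4 = 0.02489
  k=3: C(6,3)·0.77^3·0.23^3 = 0.11109
Total = 0.13895

0.139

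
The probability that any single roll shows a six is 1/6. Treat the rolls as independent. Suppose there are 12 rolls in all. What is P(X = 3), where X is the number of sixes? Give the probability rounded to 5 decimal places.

0.19740

X ~ Binomial(n=12, p=0.166667).
P(X=3) = C(12,3) · p^3 · (1−p)^9
= 220 · 0.0046296 · 0.19381 = 0.1973957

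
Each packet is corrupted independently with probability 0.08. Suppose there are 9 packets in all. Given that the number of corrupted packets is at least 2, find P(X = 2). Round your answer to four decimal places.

0.8118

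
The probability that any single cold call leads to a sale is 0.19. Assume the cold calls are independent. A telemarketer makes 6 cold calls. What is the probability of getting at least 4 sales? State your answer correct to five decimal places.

0.01408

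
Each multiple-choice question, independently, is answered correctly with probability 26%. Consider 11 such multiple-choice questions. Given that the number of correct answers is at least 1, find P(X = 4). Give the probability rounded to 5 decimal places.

0.19017

X ~ Binomial(11, 0.26). Want P(X=4 | X≥1) = P(X=4) / P(X≥1).
P(X=4) = C(11,4)·0.26^4·0.74^7 = 0.1832438
P(X≥1) = 1 − 0.0364375 = 0.9635625
Ratio = 0.1832438 / 0.9635625 = 0.1901733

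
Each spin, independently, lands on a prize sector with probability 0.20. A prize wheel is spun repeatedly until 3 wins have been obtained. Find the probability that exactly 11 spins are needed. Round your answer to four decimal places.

0.0604

Y = trial on which the third success occurs; negative binomial, r=3, p=0.20.
P(Y=11) = C(10,2) · p^3 · (1−p)^8
= 45 · 0.008 · 0.16777 = 0.060398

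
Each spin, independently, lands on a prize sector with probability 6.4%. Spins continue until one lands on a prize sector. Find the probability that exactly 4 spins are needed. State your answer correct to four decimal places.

0.0525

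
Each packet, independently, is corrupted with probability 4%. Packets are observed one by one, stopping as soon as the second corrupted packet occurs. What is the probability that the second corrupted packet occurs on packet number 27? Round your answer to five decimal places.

Y = trial on which the second success occurs; negative binomial, r=2, p=0.04.
P(Y=27) = C(26,1) · p^2 · (1−p)^25
= 26 · 0.0016 · 0.3604 = 0.0149925

0.01499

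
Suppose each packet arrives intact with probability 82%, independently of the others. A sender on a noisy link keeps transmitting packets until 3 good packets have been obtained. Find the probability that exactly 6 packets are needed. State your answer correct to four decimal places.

0.0322

Y = trial on which the third success occurs; negative binomial, r=3, p=0.82.
P(Y=6) = C(5,2) · p^3 · (1−p)^3
= 10 · 0.55137 · 0.005832 = 0.032156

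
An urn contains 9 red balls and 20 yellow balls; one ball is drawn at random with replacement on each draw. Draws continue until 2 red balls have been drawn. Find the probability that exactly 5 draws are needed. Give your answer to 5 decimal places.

0.12637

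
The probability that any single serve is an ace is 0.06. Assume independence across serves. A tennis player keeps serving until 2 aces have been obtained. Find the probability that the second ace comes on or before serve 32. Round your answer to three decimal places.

0.580

Finishing within 32 serves ⇔ at least 2 successes in the first 32. With X ~ Binomial(32, 0.06), P(Y ≤ 32) = 1 − P(X ≤ 1).
  k=0: C(32,0)·0.06^0·0.94^32 = 0.13807
  k=1: C(32,1)·0.06^1·0.94^31 = 0.28201
1 − 0.42008 = 0.57992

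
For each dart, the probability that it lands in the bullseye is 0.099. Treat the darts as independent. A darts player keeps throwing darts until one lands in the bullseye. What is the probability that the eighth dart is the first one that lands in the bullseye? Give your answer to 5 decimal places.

0.04772

Geometric (trials to first success), p = 0.099.
P(Y = 8) = (1−p)^7 · p = 0.48203 · 0.099 = 0.0477209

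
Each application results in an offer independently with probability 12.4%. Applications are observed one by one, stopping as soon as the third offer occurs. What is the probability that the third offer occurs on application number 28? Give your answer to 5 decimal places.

0.02444

Y = trial on which the third success occurs; negative binomial, r=3, p=0.124.
P(Y=28) = C(27,2) · p^3 · (1−p)^25
= 351 · 0.0019066 · 0.036526 = 0.0244441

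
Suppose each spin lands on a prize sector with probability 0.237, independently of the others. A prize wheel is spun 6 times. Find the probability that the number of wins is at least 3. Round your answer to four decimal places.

X ~ Binomial(6, 0.237); P(X ≥ 3) = Σ C(6,k) p^k (1−p)^(6−k) over k:
  k=3: C(6,3)·0.237^3·0.763^3 = 0.118263
  k=4: C(6,4)·0.237^4·0.763^2 = 0.027551
  k=5: C(6,5)·0.237^5·0.763^1 = 0.003423
  k=6: C(6,6)·0.237^6·0.763^0 = 0.000177
Total = 0.149414

0.1494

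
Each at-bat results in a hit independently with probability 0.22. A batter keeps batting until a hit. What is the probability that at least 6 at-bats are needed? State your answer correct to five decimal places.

0.28872

Y = number of at-bats to the first success; geometric, p = 0.22.
P(Y > 5) = P(first 5 all fail) = (1−p)^5 = 0.2887174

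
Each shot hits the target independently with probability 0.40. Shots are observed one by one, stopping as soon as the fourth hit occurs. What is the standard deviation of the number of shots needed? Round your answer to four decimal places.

3.8730

Y = total shots until the fourth success; negative binomial with r=4, p=0.40.
SD(Y) = √[r(1−p)/p²] = √(15.000000) = 3.872983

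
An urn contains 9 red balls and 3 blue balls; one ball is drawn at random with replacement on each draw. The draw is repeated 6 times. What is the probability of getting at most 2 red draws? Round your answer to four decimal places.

0.0376

X ~ Binomial(6, 0.75); P(X ≤ 2) = Σ C(6,k) p^k (1−p)^(6−k) over k:
  k=0: C(6,0)·0.75^0·0.25^6 = 0.000244
  k=1: C(6,1)·0.75^1·0.25^5 = 0.004395
  k=2: C(6,2)·0.75^2·0.25^4 = 0.032959
Total = 0.037598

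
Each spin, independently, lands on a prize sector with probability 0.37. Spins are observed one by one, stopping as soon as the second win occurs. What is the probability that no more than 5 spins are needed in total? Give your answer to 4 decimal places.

0.6093

Finishing within 5 spins ⇔ at least 2 successes in the first 5. With X ~ Binomial(5, 0.37), P(Y ≤ 5) = 1 − P(X ≤ 1).
  k=0: C(5,0)·0.37^0·0.63^5 = 0.099244
  k=1: C(5,1)·0.37^1·0.63^4 = 0.291430
1 − 0.390673 = 0.609327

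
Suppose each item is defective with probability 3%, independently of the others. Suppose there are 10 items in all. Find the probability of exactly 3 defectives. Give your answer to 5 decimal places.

X ~ Binomial(n=10, p=0.03).
P(X=3) = C(10,3) · p^3 · (1−p)^7
= 120 · 2.7e-05 · 0.80798 = 0.0026179

0.00262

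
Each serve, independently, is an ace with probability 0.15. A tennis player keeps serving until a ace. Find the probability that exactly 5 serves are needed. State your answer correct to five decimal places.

0.07830

Geometric (trials to first success), p = 0.15.
P(Y = 5) = (1−p)^4 · p = 0.52201 · 0.15 = 0.0783009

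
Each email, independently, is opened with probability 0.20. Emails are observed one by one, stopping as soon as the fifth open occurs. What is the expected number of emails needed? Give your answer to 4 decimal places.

Y = total emails until the fifth success; negative binomial with r=5, p=0.20.
E[Y] = r / p = 5 / 0.20 = 25.000000

25.0000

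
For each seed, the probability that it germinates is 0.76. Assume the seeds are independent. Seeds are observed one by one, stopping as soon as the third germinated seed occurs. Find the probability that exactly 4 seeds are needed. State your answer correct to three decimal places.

0.316

Y = trial on which the third success occurs; negative binomial, r=3, p=0.76.
P(Y=4) = C(3,2) · p^3 · (1−p)^1
= 3 · 0.43898 · 0.24 = 0.31606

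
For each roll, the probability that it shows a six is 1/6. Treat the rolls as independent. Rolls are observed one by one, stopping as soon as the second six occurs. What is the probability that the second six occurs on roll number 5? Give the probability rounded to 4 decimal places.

Y = trial on which the second success occurs; negative binomial, r=2, p=0.166667.
P(Y=5) = C(4,1) · p^2 · (1−p)^3
= 4 · 0.027778 · 0.5787 = 0.064300

0.0643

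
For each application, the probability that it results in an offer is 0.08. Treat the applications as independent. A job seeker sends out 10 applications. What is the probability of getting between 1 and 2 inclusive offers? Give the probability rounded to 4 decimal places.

0.5255

X ~ Binomial(10, 0.08); P(1 ≤ X ≤ 2) = Σ C(10,k) p^k (1−p)^(10−k) over k:
  k=1: C(10,1)·0.08^1·0.92^9 = 0.377729
  k=2: C(10,2)·0.08^2·0.92^8 = 0.147807
Total = 0.525536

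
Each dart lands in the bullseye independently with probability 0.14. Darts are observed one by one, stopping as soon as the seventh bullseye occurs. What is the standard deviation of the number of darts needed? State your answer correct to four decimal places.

Y = total darts until the seventh success; negative binomial with r=7, p=0.14.
SD(Y) = √[r(1−p)/p²] = √(307.142857) = 17.525492

17.5255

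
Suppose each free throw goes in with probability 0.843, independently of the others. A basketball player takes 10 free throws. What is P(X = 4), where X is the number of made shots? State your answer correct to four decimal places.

0.0016

X ~ Binomial(n=10, p=0.843).
P(X=4) = C(10,4) · p^4 · (1−p)^6
= 210 · 0.50502 · 1.4976e-05 = 0.001588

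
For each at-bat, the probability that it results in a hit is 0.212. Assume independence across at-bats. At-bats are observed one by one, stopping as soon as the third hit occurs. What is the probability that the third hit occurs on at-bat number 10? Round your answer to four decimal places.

Y = trial on which the third success occurs; negative binomial, r=3, p=0.212.
P(Y=10) = C(9,2) · p^3 · (1−p)^7
= 36 · 0.0095281 · 0.18866 = 0.064713

0.0647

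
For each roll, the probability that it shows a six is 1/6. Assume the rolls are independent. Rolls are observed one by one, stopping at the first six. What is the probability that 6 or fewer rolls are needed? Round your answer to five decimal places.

Y = number of rolls to the first success; geometric, p = 0.166667.
P(Y ≤ 6) = 1 − (1−p)^6 = 1 − 0.3348980 = 0.6651020

0.66510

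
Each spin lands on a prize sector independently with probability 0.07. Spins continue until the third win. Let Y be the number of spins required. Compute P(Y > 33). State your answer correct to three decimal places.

Needing more than 33 spins ⇔ fewer than 3 successes in the first 33. With X ~ Binomial(33, 0.07), P(Y > 33) = P(X ≤ 2).
  k=0: C(33,0)·0.07^0·0.93^33 = 0.09119
  k=1: C(33,1)·0.07^1·0.93^32 = 0.22650
  k=2: C(33,2)·0.07^2·0.93^31 = 0.27277
P(X ≤ 2) = 0.59046

0.590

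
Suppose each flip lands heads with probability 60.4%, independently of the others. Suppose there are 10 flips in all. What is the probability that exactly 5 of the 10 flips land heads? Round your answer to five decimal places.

0.19727

X ~ Binomial(n=10, p=0.604).
P(X=5) = C(10,5) · p^5 · (1−p)^5
= 252 · 0.080387 · 0.0097381 = 0.1972701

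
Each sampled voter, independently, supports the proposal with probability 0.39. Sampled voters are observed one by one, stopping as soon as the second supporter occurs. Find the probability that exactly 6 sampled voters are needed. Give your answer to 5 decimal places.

Y = trial on which the second success occurs; negative binomial, r=2, p=0.39.
P(Y=6) = C(5,1) · p^2 · (1−p)^4
= 5 · 0.1521 · 0.13846 = 0.1052976

0.10530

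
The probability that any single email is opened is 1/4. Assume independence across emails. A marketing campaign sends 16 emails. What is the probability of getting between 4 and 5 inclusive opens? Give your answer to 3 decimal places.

X ~ Binomial(16, 0.25); P(4 ≤ X ≤ 5) = Σ C(16,k) p^k (1−p)^(16−k) over k:
  k=4: C(16,4)·0.25^4·0.75^12 = 0.22520
  k=5: C(16,5)·0.25^5·0.75^11 = 0.18016
Total = 0.40536

0.405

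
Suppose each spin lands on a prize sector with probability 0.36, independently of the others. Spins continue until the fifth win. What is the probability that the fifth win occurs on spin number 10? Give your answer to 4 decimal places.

0.0818

Y = trial on which the fifth success occurs; negative binomial, r=5, p=0.36.
P(Y=10) = C(9,4) · p^5 · (1−p)^5
= 126 · 0.0060466 · 0.10737 = 0.081806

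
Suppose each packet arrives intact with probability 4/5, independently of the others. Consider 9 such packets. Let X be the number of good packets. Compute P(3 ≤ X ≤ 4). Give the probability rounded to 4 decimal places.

X ~ Binomial(9, 0.80); P(3 ≤ X ≤ 4) = Σ C(9,k) p^k (1−p)^(9−k) over k:
  k=3: C(9,3)·0.80^3·0.20^6 = 0.002753
  k=4: C(9,4)·0.80^4·0.20^5 = 0.016515
Total = 0.019268

0.0193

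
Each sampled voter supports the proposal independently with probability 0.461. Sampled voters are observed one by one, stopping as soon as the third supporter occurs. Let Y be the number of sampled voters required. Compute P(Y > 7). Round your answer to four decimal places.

0.2954

Needing more than 7 sampled voters ⇔ fewer than 3 successes in the first 7. With X ~ Binomial(7, 0.461), P(Y > 7) = P(X ≤ 2).
  k=0: C(7,0)·0.461^0·0.539^7 = 0.013217
  k=1: C(7,1)·0.461^1·0.539^6 = 0.079128
  k=2: C(7,2)·0.461^2·0.539^5 = 0.203032
P(X ≤ 2) = 0.295377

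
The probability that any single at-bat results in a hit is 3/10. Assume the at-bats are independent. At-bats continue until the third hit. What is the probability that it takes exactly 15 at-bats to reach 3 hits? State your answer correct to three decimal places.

Y = trial on which the third success occurs; negative binomial, r=3, p=0.30.
P(Y=15) = C(14,2) · p^3 · (1−p)^12
= 91 · 0.027 · 0.013841 = 0.03401

0.034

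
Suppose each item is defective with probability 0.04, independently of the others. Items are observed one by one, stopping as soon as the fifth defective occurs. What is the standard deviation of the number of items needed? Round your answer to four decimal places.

54.7723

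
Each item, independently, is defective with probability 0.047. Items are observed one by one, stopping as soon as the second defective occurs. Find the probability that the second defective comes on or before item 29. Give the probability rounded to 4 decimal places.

Finishing within 29 items ⇔ at least 2 successes in the first 29. With X ~ Binomial(29, 0.047), P(Y ≤ 29) = 1 − P(X ≤ 1).
  k=0: C(29,0)·0.047^0·0.953^29 = 0.247568
  k=1: C(29,1)·0.047^1·0.953^28 = 0.354076
1 − 0.601644 = 0.398356

0.3984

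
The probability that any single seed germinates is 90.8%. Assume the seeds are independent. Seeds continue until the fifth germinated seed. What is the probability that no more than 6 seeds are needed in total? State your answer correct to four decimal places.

0.9011

Finishing within 6 seeds ⇔ at least 5 successes in the first 6. With X ~ Binomial(6, 0.908), P(Y ≤ 6) = 1 − P(X ≤ 4).
  k=0: C(6,0)·0.908^0·0.092^6 = 0.000001
  k=1: C(6,1)·0.908^1·0.092^5 = 0.000036
  k=2: C(6,2)·0.908^2·0.092^4 = 0.000886
  k=3: C(6,3)·0.908^3·0.092^3 = 0.011659
  k=4: C(6,4)·0.908^4·0.092^2 = 0.086300
1 − 0.098881 = 0.901119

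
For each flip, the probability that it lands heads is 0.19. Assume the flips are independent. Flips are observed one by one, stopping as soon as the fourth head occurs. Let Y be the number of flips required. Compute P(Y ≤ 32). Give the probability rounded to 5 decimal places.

0.88232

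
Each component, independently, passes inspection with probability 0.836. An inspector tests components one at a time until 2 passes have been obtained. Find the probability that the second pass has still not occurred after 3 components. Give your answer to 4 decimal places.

Needing more than 3 components ⇔ fewer than 2 successes in the first 3. With X ~ Binomial(3, 0.836), P(Y > 3) = P(X ≤ 1).
  k=0: C(3,0)·0.836^0·0.164^3 = 0.004411
  k=1: C(3,1)·0.836^1·0.164^2 = 0.067455
P(X ≤ 1) = 0.071866

0.0719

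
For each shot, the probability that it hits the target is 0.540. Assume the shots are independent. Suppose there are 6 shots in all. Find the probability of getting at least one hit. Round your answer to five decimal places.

0.99053

P(at least one) = 1 − P(none) = 1 − (1 − 0.54)^6
= 1 − 0.0094743 = 0.9905257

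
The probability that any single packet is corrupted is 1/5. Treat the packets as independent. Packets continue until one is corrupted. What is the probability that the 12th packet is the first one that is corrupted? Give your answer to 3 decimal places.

Geometric (trials to first success), p = 0.20.
P(Y = 12) = (1−p)^11 · p = 0.085899 · 0.20 = 0.01718

0.017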